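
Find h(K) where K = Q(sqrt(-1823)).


K = Q(sqrt(-1823)). d mod 4 = 1, so D = disc(K) = d = -1823
h(K) equals the number of primitive reduced positive-definite forms (a, b, c) = a*x^2 + b*x*y + c*y^2 with b^2 - 4ac = D,
where reduced means |b| <= a <= c, with b >= 0 whenever |b| = a or a = c, and primitive means gcd(a, b, c) = 1.
Reduced forces 3a^2 <= |D| = 1823, so 1 <= a <= 24; b must have the parity of D, and c = (b^2 - D)/(4a) must be an integer >= a.
Enumerate a = 1..24, b in [-a, a]:
  a=1: (1, 1, 456)  [1]
  a=2: (2, -1, 228), (2, 1, 228)  [2]
  a=3: (3, -1, 152), (3, 1, 152)  [2]
  a=4: (4, -1, 114), (4, 1, 114)  [2]
  a=5: none
  a=6: (6, -5, 77), (6, -1, 76), (6, 1, 76), (6, 5, 77)  [4]
  a=7: (7, -5, 66), (7, 5, 66)  [2]
  a=8: (8, -1, 57), (8, 1, 57)  [2]
  a=9: (9, -7, 52), (9, 7, 52)  [2]
  a=10: none
  a=11: (11, -5, 42), (11, 5, 42)  [2]
  a=12: (12, -7, 39), (12, -1, 38), (12, 1, 38), (12, 7, 39)  [4]
  a=13: (13, -7, 36), (13, 7, 36)  [2]
  a=14: (14, -9, 34), (14, -5, 33), (14, 5, 33), (14, 9, 34)  [4]
  a=15: none
  a=16: (16, -15, 32), (16, 15, 32)  [2]
  a=17: (17, -9, 28), (17, 9, 28)  [2]
  a=18: (18, -11, 27), (18, -7, 26), (18, 7, 26), (18, 11, 27)  [4]
  a=19: (19, -1, 24), (19, 1, 24)  [2]
  a=20: none
  a=21: (21, -19, 26), (21, -5, 22), (21, 5, 22), (21, 19, 26)  [4]
  a=22: (22, -17, 24), (22, 17, 24)  [2]
  a=23..24: none
Total reduced forms: 1 + 2 + 2 + 2 + 4 + 2 + 2 + 2 + 2 + 4 + 2 + 4 + 2 + 2 + 4 + 2 + 4 + 2 = 45
h = 45

45


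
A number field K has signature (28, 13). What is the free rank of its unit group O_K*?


By Dirichlet's unit theorem:
rank = r1 + r2 - 1
= 28 + 13 - 1
= 40

40


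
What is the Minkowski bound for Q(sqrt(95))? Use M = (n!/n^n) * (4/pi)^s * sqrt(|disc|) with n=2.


d = 95, d mod 4 = 3, so disc(K) = 4d = 380; |disc(K)| = 380
Real quadratic field, so n = 2, s = r2 = 0, r1 = 2
M = (n!/n^n) * (4/pi)^s * sqrt(|disc(K)|) = (2!/2^2) * (4/pi)^0 * sqrt(380)
= 0.5 * 1.000000 * 19.493589
= 9.7468

9.7468


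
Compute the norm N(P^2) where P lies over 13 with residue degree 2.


N(P^a) = p^(a*f)
= 13^(2*2)
= 13^4
= 28561

28561


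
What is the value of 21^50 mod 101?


p = 101 is prime and the exponent is (p-1)/2 = 50, so by Euler's criterion 21^50 = (21/101) = +1 or -1 mod 101.
Compute by square-and-multiply:
  50 = 32 + 16 + 2 (binary 110010)
  Repeated squaring mod 101: 21^1 = 21, 21^2 = 37, 21^4 = 56, 21^8 = 5, 21^16 = 25, 21^32 = 19
  21^50 = 21^32 * 21^16 * 21^2 = 19 * 25 * 37 mod 101
    19 * 25 = 475 = 71 mod 101
    71 * 37 = 2627 = 1 mod 101
  21^50 = 1 mod 101
Result 1: 21 is a quadratic residue mod 101.
21^50 mod 101 = 1

1


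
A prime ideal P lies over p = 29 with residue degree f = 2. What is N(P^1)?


N(P^a) = p^(a*f)
= 29^(1*2)
= 29^2
= 841

841


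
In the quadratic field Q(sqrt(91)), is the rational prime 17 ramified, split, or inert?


K = Q(sqrt(91)). Since d mod 4 = 3, disc(K) = 364.
Check p | disc: 364 mod 17 = 7.
p does not divide disc. Compute Legendre symbol (d/p):
6^((17-1)/2) mod 17 = -1
(d/p) = -1, so p is inert: (p) stays prime with e=1, f=2, g=1.
Therefore p is inert.

inert


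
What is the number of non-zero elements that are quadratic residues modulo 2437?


For prime p, the number of non-zero quadratic residues is (p-1)/2.
= (2437-1)/2
= 1218

1218


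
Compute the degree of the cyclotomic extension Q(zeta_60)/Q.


The degree equals Euler's totient phi(60).
60 = 2^2 * 3 * 5
phi(60) = 16

16


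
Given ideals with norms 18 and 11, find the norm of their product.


N(IJ) = N(I) * N(J)
= 18 * 11
= 198

198


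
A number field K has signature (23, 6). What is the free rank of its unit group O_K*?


By Dirichlet's unit theorem:
rank = r1 + r2 - 1
= 23 + 6 - 1
= 28

28


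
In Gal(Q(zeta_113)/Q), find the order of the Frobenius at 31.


The Frobenius at p in Gal(Q(zeta_n)/Q) = (Z/nZ)* is the class of p, so its order is ord_113(31), the smallest k >= 1 with 31^k = 1 mod 113.
n = 113 = 113, phi(113) = 112; the order divides phi(n).
Divisors of 112: 1, 2, 4, 7, 8, 14, 16, 28, 56, 112
Repeated squaring mod 113: 31^1 = 31, 31^2 = 57, 31^4 = 85, 31^8 = 106, 31^16 = 49, 31^32 = 28, 31^64 = 106
Test divisors in increasing order:
  k=1: 31^1 = 31 mod 113
  k=2: 31^2 = 57 mod 113
  k=4: 31^4 = 85 mod 113
  k=7: 31^7 = 85 * 57 * 31 = 18 mod 113
  k=8: 31^8 = 106 mod 113
  k=14: 31^14 = 106 * 85 * 57 = 98 mod 113
  k=16: 31^16 = 49 mod 113
  k=28: 31^28 = 49 * 106 * 85 = 112 mod 113
  k=56: 31^56 = 28 * 49 * 106 = 1 mod 113  <- first divisor giving 1
Order = 56

56


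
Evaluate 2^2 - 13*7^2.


x^2 - d*y^2
= 2^2 - 13*7^2
= 4 - 637
= -633

-633


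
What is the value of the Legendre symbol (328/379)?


p = 379 is prime, so compute (328/379) with the reciprocity algorithm (Jacobi-symbol steps: pull out 2s via (2/n), flip via reciprocity, reduce):
  pull out 2: (2/379) = -1  (since 379 mod 8 = 3)
  pull out 2: (2/379) = -1  (since 379 mod 8 = 3)
  pull out 2: (2/379) = -1  (since 379 mod 8 = 3)
  reciprocity: (41/379) -> +(379/41)
  reduce: (10/41)
  pull out 2: (2/41) = +1  (since 41 mod 8 = 1)
  reciprocity: (5/41) -> +(41/5)
  reduce: (1/5)
  (1/5) = 1
Product of signs = -1
(328/379) = -1

-1


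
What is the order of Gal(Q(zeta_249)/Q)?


|Gal(Q(zeta_249)/Q)| = phi(249)
= 164

164


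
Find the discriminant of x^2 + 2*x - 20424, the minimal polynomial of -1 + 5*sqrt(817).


The element -1 + 5*sqrt(817) has minimal polynomial:
x^2 + 2*x - 20424
Discriminant = (2)^2 - 4*(-20424)
= 4 + 81696
= 81700

81700


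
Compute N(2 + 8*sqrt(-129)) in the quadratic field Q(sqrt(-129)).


N(a + b*sqrt(d)) = a^2 - d*b^2
= (2)^2 - (-129)*(8)^2
= 4 + 8256
= 8260

8260


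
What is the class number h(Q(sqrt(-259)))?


K = Q(sqrt(-259)). d mod 4 = 1, so D = disc(K) = d = -259
h(K) equals the number of primitive reduced positive-definite forms (a, b, c) = a*x^2 + b*x*y + c*y^2 with b^2 - 4ac = D,
where reduced means |b| <= a <= c, with b >= 0 whenever |b| = a or a = c, and primitive means gcd(a, b, c) = 1.
Reduced forces 3a^2 <= |D| = 259, so 1 <= a <= 9; b must have the parity of D, and c = (b^2 - D)/(4a) must be an integer >= a.
Enumerate a = 1..9, b in [-a, a]:
  a=1: (1, 1, 65)  [1]
  a=2..4: none
  a=5: (5, -1, 13), (5, 1, 13)  [2]
  a=6: none
  a=7: (7, 7, 11)  [1]
  a=8..9: none
Total reduced forms: 1 + 2 + 1 = 4
h = 4

4


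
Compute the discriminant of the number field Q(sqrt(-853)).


For K = Q(sqrt(d)) with d squarefree: disc(K) = d if d = 1 mod 4, and disc(K) = 4d if d = 2 or 3 mod 4.
Here d = -853, and d mod 4 = 3.
d = 3 mod 4, not 1 (O_K = Z[sqrt(d)]), so disc(K) = 4d = 4 * (-853) = -3412

-3412


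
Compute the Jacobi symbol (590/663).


Compute (590/663) via quadratic reciprocity:
  pull out 2: (2/663) = +1  (since 663 mod 8 = 7)
  reciprocity: (295/663) -> -(663/295)
  reduce: (73/295)
  reciprocity: (73/295) -> +(295/73)
  reduce: (3/73)
  reciprocity: (3/73) -> +(73/3)
  reduce: (1/3)
  (1/3) = 1
Product of signs = -1

-1


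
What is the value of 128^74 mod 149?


p = 149 is prime and the exponent is (p-1)/2 = 74, so by Euler's criterion 128^74 = (128/149) = +1 or -1 mod 149.
Compute by square-and-multiply:
  74 = 64 + 8 + 2 (binary 1001010)
  Repeated squaring mod 149: 128^1 = 128, 128^2 = 143, 128^4 = 36, 128^8 = 104, 128^16 = 88, 128^32 = 145, 128^64 = 16
  128^74 = 128^64 * 128^8 * 128^2 = 16 * 104 * 143 mod 149
    16 * 104 = 1664 = 25 mod 149
    25 * 143 = 3575 = 148 mod 149
  128^74 = 148 mod 149
Result 148 = p - 1 = -1 mod 149: 128 is a quadratic non-residue mod 149. As a residue in [0, p-1] the value is 148.
128^74 mod 149 = 148

148


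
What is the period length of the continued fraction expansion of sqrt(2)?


Run the CF algorithm for sqrt(2).
a_0 = floor(sqrt(2)) = 1; set m_0=0, q_0=1.
Recurrence: m' = q*a - m,  q' = (d - m'^2)/q,  a' = floor((a_0 + m')/q').
  step 1: m=1, q=1, a=2
a_1 = 2*a_0 = 2, so the period closes here.
sqrt(2) = [1; 2]
Period length = 1

1


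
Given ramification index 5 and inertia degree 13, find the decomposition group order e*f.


|D_P| = e * f
= 5 * 13
= 65

65


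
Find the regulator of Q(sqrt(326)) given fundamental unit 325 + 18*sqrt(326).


epsilon = 325 + 18*sqrt(326)
= 649.9985
R = ln(649.9985)
= 6.4770

6.4770


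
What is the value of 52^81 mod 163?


p = 163 is prime and the exponent is (p-1)/2 = 81, so by Euler's criterion 52^81 = (52/163) = +1 or -1 mod 163.
Compute by square-and-multiply:
  81 = 64 + 16 + 1 (binary 1010001)
  Repeated squaring mod 163: 52^1 = 52, 52^2 = 96, 52^4 = 88, 52^8 = 83, 52^16 = 43, 52^32 = 56, 52^64 = 39
  52^81 = 52^64 * 52^16 * 52^1 = 39 * 43 * 52 mod 163
    39 * 43 = 1677 = 47 mod 163
    47 * 52 = 2444 = 162 mod 163
  52^81 = 162 mod 163
Result 162 = p - 1 = -1 mod 163: 52 is a quadratic non-residue mod 163. As a residue in [0, p-1] the value is 162.
52^81 mod 163 = 162

162


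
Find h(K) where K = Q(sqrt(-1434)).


K = Q(sqrt(-1434)). d mod 4 = 2, so D = disc(K) = 4d = -5736
h(K) equals the number of primitive reduced positive-definite forms (a, b, c) = a*x^2 + b*x*y + c*y^2 with b^2 - 4ac = D,
where reduced means |b| <= a <= c, with b >= 0 whenever |b| = a or a = c, and primitive means gcd(a, b, c) = 1.
Reduced forces 3a^2 <= |D| = 5736, so 1 <= a <= 43; b must have the parity of D, and c = (b^2 - D)/(4a) must be an integer >= a.
Enumerate a = 1..43, b in [-a, a]:
  a=1: (1, 0, 1434)  [1]
  a=2: (2, 0, 717)  [1]
  a=3: (3, 0, 478)  [1]
  a=4: none
  a=5: (5, -2, 287), (5, 2, 287)  [2]
  a=6: (6, 0, 239)  [1]
  a=7: (7, -2, 205), (7, 2, 205)  [2]
  a=8..9: none
  a=10: (10, -8, 145), (10, 8, 145)  [2]
  a=11..12: none
  a=13: (13, -6, 111), (13, 6, 111)  [2]
  a=14: (14, -12, 105), (14, 12, 105)  [2]
  a=15: (15, -12, 98), (15, 12, 98)  [2]
  a=16..20: none
  a=21: (21, -12, 70), (21, 12, 70)  [2]
  a=22..24: none
  a=25: (25, -8, 58), (25, 8, 58)  [2]
  a=26: (26, -20, 59), (26, 20, 59)  [2]
  a=27..28: none
  a=29: (29, -8, 50), (29, 8, 50)  [2]
  a=30: (30, -12, 49), (30, 12, 49)  [2]
  a=31..34: none
  a=35: (35, -12, 42), (35, -2, 41), (35, 2, 41), (35, 12, 42)  [4]
  a=36: none
  a=37: (37, -6, 39), (37, 6, 39)  [2]
  a=38..43: none
Total reduced forms: 1 + 1 + 1 + 2 + 1 + 2 + 2 + 2 + 2 + 2 + 2 + 2 + 2 + 2 + 2 + 4 + 2 = 32
h = 32

32


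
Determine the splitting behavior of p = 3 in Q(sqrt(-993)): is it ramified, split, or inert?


K = Q(sqrt(-993)). Since d mod 4 = 3, disc(K) = -3972.
Check p | disc: -3972 mod 3 = 0.
p divides disc, so p ramifies: (p) = P^2 with e=2, f=1, g=1.
Therefore p is ramified.

ramified


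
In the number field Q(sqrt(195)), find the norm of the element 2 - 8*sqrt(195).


N(a + b*sqrt(d)) = a^2 - d*b^2
= (2)^2 - (195)*(-8)^2
= 4 - 12480
= -12476

-12476


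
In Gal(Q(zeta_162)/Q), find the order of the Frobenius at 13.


The Frobenius at p in Gal(Q(zeta_n)/Q) = (Z/nZ)* is the class of p, so its order is ord_162(13), the smallest k >= 1 with 13^k = 1 mod 162.
n = 162 = 2 * 3^4, phi(162) = 54; the order divides phi(n).
Divisors of 54: 1, 2, 3, 6, 9, 18, 27, 54
Repeated squaring mod 162: 13^1 = 13, 13^2 = 7, 13^4 = 49, 13^8 = 133, 13^16 = 31, 13^32 = 151
Test divisors in increasing order:
  k=1: 13^1 = 13 mod 162
  k=2: 13^2 = 7 mod 162
  k=3: 13^3 = 7 * 13 = 91 mod 162
  k=6: 13^6 = 49 * 7 = 19 mod 162
  k=9: 13^9 = 133 * 13 = 109 mod 162
  k=18: 13^18 = 31 * 7 = 55 mod 162
  k=27: 13^27 = 31 * 133 * 7 * 13 = 1 mod 162  <- first divisor giving 1
Order = 27

27


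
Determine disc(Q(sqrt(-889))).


For K = Q(sqrt(d)) with d squarefree: disc(K) = d if d = 1 mod 4, and disc(K) = 4d if d = 2 or 3 mod 4.
Here d = -889, and d mod 4 = 3.
d = 3 mod 4, not 1 (O_K = Z[sqrt(d)]), so disc(K) = 4d = 4 * (-889) = -3556

-3556


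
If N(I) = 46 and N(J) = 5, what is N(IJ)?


N(IJ) = N(I) * N(J)
= 46 * 5
= 230

230


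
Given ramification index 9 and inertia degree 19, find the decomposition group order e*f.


|D_P| = e * f
= 9 * 19
= 171

171


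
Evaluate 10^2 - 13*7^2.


x^2 - d*y^2
= 10^2 - 13*7^2
= 100 - 637
= -537

-537


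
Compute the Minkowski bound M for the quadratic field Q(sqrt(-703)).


d = -703, d mod 4 = 1, so disc(K) = d = -703; |disc(K)| = 703
Imaginary quadratic field, so n = 2, s = r2 = 1, r1 = 0
M = (n!/n^n) * (4/pi)^s * sqrt(|disc(K)|) = (2!/2^2) * (4/pi)^1 * sqrt(703)
= 0.5 * 1.273240 * 26.514147
= 16.8794

16.8794


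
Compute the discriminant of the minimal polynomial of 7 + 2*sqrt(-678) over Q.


The element 7 + 2*sqrt(-678) has minimal polynomial:
x^2 - 14*x + 2761
Discriminant = (-14)^2 - 4*(2761)
= 196 - 11044
= -10848

-10848


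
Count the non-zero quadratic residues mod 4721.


For prime p, the number of non-zero quadratic residues is (p-1)/2.
= (4721-1)/2
= 2360

2360


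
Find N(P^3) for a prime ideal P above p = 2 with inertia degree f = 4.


N(P^a) = p^(a*f)
= 2^(3*4)
= 2^12
= 4096

4096


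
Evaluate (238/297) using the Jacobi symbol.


Compute (238/297) via quadratic reciprocity:
  pull out 2: (2/297) = +1  (since 297 mod 8 = 1)
  reciprocity: (119/297) -> +(297/119)
  reduce: (59/119)
  reciprocity: (59/119) -> -(119/59)
  reduce: (1/59)
  (1/59) = 1
Product of signs = -1

-1


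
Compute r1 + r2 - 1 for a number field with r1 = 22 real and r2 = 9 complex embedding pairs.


By Dirichlet's unit theorem:
rank = r1 + r2 - 1
= 22 + 9 - 1
= 30

30


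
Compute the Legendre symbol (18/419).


p = 419 is prime, so compute (18/419) with the reciprocity algorithm (Jacobi-symbol steps: pull out 2s via (2/n), flip via reciprocity, reduce):
  pull out 2: (2/419) = -1  (since 419 mod 8 = 3)
  reciprocity: (9/419) -> +(419/9)
  reduce: (5/9)
  reciprocity: (5/9) -> +(9/5)
  reduce: (4/5)
  pull out 2: (2/5) = -1  (since 5 mod 8 = 5)
  pull out 2: (2/5) = -1  (since 5 mod 8 = 5)
  (1/5) = 1
Product of signs = -1
(18/419) = -1

-1


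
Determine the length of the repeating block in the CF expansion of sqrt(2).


Run the CF algorithm for sqrt(2).
a_0 = floor(sqrt(2)) = 1; set m_0=0, q_0=1.
Recurrence: m' = q*a - m,  q' = (d - m'^2)/q,  a' = floor((a_0 + m')/q').
  step 1: m=1, q=1, a=2
a_1 = 2*a_0 = 2, so the period closes here.
sqrt(2) = [1; 2]
Period length = 1

1


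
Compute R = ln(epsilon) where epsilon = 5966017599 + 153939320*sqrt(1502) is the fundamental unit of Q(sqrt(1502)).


epsilon = 5966017599 + 153939320*sqrt(1502)
= 1.1932e+10
R = ln(1.1932e+10)
= 23.2025

23.2025


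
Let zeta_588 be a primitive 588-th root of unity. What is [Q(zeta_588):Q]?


The degree equals Euler's totient phi(588).
588 = 2^2 * 3 * 7^2
phi(588) = 168

168


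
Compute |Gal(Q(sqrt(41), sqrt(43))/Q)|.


The 2 square roots of distinct primes are multiplicatively independent over Q,
so [K:Q] = 2^2 and Gal(K/Q) is isomorphic to (Z/2Z)^2.
|Gal| = 2^2 = 4

4


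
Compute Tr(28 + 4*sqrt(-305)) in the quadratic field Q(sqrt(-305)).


Tr(a + b*sqrt(d)) = (a + b*sqrt(d)) + (a - b*sqrt(d)) = 2a
= 2 * (28)
= 56

56


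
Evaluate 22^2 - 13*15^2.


x^2 - d*y^2
= 22^2 - 13*15^2
= 484 - 2925
= -2441

-2441


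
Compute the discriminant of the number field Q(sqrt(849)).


For K = Q(sqrt(d)) with d squarefree: disc(K) = d if d = 1 mod 4, and disc(K) = 4d if d = 2 or 3 mod 4.
Here d = 849, and d mod 4 = 1.
d = 1 mod 4 (O_K = Z[(1+sqrt(d))/2]), so disc(K) = d = 849

849


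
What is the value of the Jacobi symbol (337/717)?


Compute (337/717) via quadratic reciprocity:
  reciprocity: (337/717) -> +(717/337)
  reduce: (43/337)
  reciprocity: (43/337) -> +(337/43)
  reduce: (36/43)
  pull out 2: (2/43) = -1  (since 43 mod 8 = 3)
  pull out 2: (2/43) = -1  (since 43 mod 8 = 3)
  reciprocity: (9/43) -> +(43/9)
  reduce: (7/9)
  reciprocity: (7/9) -> +(9/7)
  reduce: (2/7)
  pull out 2: (2/7) = +1  (since 7 mod 8 = 7)
  (1/7) = 1
Product of signs = 1

1


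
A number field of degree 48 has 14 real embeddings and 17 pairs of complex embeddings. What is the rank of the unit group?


By Dirichlet's unit theorem:
rank = r1 + r2 - 1
= 14 + 17 - 1
= 30

30


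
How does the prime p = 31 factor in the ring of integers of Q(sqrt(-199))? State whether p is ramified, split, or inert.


K = Q(sqrt(-199)). Since d mod 4 = 1, disc(K) = -199.
Check p | disc: -199 mod 31 = 18.
p does not divide disc. Compute Legendre symbol (d/p):
18^((31-1)/2) mod 31 = 1
(d/p) = 1, so p splits: (p) = P*P' with e=1, f=1, g=2.
Therefore p is split.

split


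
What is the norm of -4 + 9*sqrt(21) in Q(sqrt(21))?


N(a + b*sqrt(d)) = a^2 - d*b^2
= (-4)^2 - (21)*(9)^2
= 16 - 1701
= -1685

-1685


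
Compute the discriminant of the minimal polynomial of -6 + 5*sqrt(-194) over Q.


The element -6 + 5*sqrt(-194) has minimal polynomial:
x^2 + 12*x + 4886
Discriminant = (12)^2 - 4*(4886)
= 144 - 19544
= -19400

-19400


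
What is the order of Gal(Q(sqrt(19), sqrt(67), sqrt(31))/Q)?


The 3 square roots of distinct primes are multiplicatively independent over Q,
so [K:Q] = 2^3 and Gal(K/Q) is isomorphic to (Z/2Z)^3.
|Gal| = 2^3 = 8

8


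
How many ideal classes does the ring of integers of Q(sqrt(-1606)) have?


K = Q(sqrt(-1606)). d mod 4 = 2, so D = disc(K) = 4d = -6424
h(K) equals the number of primitive reduced positive-definite forms (a, b, c) = a*x^2 + b*x*y + c*y^2 with b^2 - 4ac = D,
where reduced means |b| <= a <= c, with b >= 0 whenever |b| = a or a = c, and primitive means gcd(a, b, c) = 1.
Reduced forces 3a^2 <= |D| = 6424, so 1 <= a <= 46; b must have the parity of D, and c = (b^2 - D)/(4a) must be an integer >= a.
Enumerate a = 1..46, b in [-a, a]:
  a=1: (1, 0, 1606)  [1]
  a=2: (2, 0, 803)  [1]
  a=3..4: none
  a=5: (5, -4, 322), (5, 4, 322)  [2]
  a=6: none
  a=7: (7, -4, 230), (7, 4, 230)  [2]
  a=8..9: none
  a=10: (10, -4, 161), (10, 4, 161)  [2]
  a=11: (11, 0, 146)  [1]
  a=12..13: none
  a=14: (14, -4, 115), (14, 4, 115)  [2]
  a=15..16: none
  a=17: (17, -6, 95), (17, 6, 95)  [2]
  a=18: none
  a=19: (19, -6, 85), (19, 6, 85)  [2]
  a=20..21: none
  a=22: (22, 0, 73)  [1]
  a=23: (23, -4, 70), (23, 4, 70)  [2]
  a=24: none
  a=25: (25, -24, 70), (25, 24, 70)  [2]
  a=26..33: none
  a=34: (34, -28, 53), (34, 28, 53)  [2]
  a=35: (35, -24, 50), (35, -4, 46), (35, 4, 46), (35, 24, 50)  [4]
  a=36..37: none
  a=38: (38, -32, 49), (38, 32, 49)  [2]
  a=39..46: none
Total reduced forms: 1 + 1 + 2 + 2 + 2 + 1 + 2 + 2 + 2 + 1 + 2 + 2 + 2 + 4 + 2 = 28
h = 28

28


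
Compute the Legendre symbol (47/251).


p = 251 is prime, so compute (47/251) with the reciprocity algorithm (Jacobi-symbol steps: pull out 2s via (2/n), flip via reciprocity, reduce):
  reciprocity: (47/251) -> -(251/47)
  reduce: (16/47)
  pull out 2: (2/47) = +1  (since 47 mod 8 = 7)
  pull out 2: (2/47) = +1  (since 47 mod 8 = 7)
  pull out 2: (2/47) = +1  (since 47 mod 8 = 7)
  pull out 2: (2/47) = +1  (since 47 mod 8 = 7)
  (1/47) = 1
Product of signs = -1
(47/251) = -1

-1


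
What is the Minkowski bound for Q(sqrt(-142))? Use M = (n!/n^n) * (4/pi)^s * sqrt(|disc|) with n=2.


d = -142, d mod 4 = 2, so disc(K) = 4d = -568; |disc(K)| = 568
Imaginary quadratic field, so n = 2, s = r2 = 1, r1 = 0
M = (n!/n^n) * (4/pi)^s * sqrt(|disc(K)|) = (2!/2^2) * (4/pi)^1 * sqrt(568)
= 0.5 * 1.273240 * 23.832751
= 15.1724

15.1724


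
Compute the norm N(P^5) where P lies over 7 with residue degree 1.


N(P^a) = p^(a*f)
= 7^(5*1)
= 7^5
= 16807

16807


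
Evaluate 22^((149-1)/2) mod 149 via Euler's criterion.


p = 149 is prime and the exponent is (p-1)/2 = 74, so by Euler's criterion 22^74 = (22/149) = +1 or -1 mod 149.
Compute by square-and-multiply:
  74 = 64 + 8 + 2 (binary 1001010)
  Repeated squaring mod 149: 22^1 = 22, 22^2 = 37, 22^4 = 28, 22^8 = 39, 22^16 = 31, 22^32 = 67, 22^64 = 19
  22^74 = 22^64 * 22^8 * 22^2 = 19 * 39 * 37 mod 149
    19 * 39 = 741 = 145 mod 149
    145 * 37 = 5365 = 1 mod 149
  22^74 = 1 mod 149
Result 1: 22 is a quadratic residue mod 149.
22^74 mod 149 = 1

1


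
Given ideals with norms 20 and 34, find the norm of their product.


N(IJ) = N(I) * N(J)
= 20 * 34
= 680

680


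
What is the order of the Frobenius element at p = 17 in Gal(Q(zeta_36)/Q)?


The Frobenius at p in Gal(Q(zeta_n)/Q) = (Z/nZ)* is the class of p, so its order is ord_36(17), the smallest k >= 1 with 17^k = 1 mod 36.
n = 36 = 2^2 * 3^2, phi(36) = 12; the order divides phi(n).
Divisors of 12: 1, 2, 3, 4, 6, 12
Repeated squaring mod 36: 17^1 = 17, 17^2 = 1, 17^4 = 1, 17^8 = 1
Test divisors in increasing order:
  k=1: 17^1 = 17 mod 36
  k=2: 17^2 = 1 mod 36  <- first divisor giving 1
Order = 2

2


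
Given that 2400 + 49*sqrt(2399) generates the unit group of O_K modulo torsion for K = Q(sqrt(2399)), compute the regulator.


epsilon = 2400 + 49*sqrt(2399)
= 4799.9998
R = ln(4799.9998)
= 8.4764

8.4764


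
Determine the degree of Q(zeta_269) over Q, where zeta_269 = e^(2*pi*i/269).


The degree equals Euler's totient phi(269).
269 = 269
phi(269) = 268

268


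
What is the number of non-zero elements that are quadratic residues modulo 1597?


For prime p, the number of non-zero quadratic residues is (p-1)/2.
= (1597-1)/2
= 798

798


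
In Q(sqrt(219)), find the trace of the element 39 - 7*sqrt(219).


Tr(a + b*sqrt(d)) = (a + b*sqrt(d)) + (a - b*sqrt(d)) = 2a
= 2 * (39)
= 78

78


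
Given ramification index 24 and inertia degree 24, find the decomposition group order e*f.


|D_P| = e * f
= 24 * 24
= 576

576


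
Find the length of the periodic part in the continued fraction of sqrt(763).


Run the CF algorithm for sqrt(763).
a_0 = floor(sqrt(763)) = 27; set m_0=0, q_0=1.
Recurrence: m' = q*a - m,  q' = (d - m'^2)/q,  a' = floor((a_0 + m')/q').
  step 1: m=27, q=34, a=1
  step 2: m=7, q=21, a=1
  step 3: m=14, q=27, a=1
  step 4: m=13, q=22, a=1
  step 5: m=9, q=31, a=1
  step 6: m=22, q=9, a=5
  step 7: m=23, q=26, a=1
  step 8: m=3, q=29, a=1
  step 9: m=26, q=3, a=17
  step 10: m=25, q=46, a=1
  step 11: m=21, q=7, a=6
  step 12: m=21, q=46, a=1
  step 13: m=25, q=3, a=17
  step 14: m=26, q=29, a=1
  step 15: m=3, q=26, a=1
  step 16: m=23, q=9, a=5
  step 17: m=22, q=31, a=1
  step 18: m=9, q=22, a=1
  step 19: m=13, q=27, a=1
  step 20: m=14, q=21, a=1
  step 21: m=7, q=34, a=1
  step 22: m=27, q=1, a=54
a_22 = 2*a_0 = 54, so the period closes here.
sqrt(763) = [27; 1, 1, 1, 1, 1, 5, 1, 1, 17, 1, 6, 1, 17, 1, 1, 5, 1, 1, 1, 1, 1, 54]
Period length = 22

22


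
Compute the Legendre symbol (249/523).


p = 523 is prime, so compute (249/523) with the reciprocity algorithm (Jacobi-symbol steps: pull out 2s via (2/n), flip via reciprocity, reduce):
  reciprocity: (249/523) -> +(523/249)
  reduce: (25/249)
  reciprocity: (25/249) -> +(249/25)
  reduce: (24/25)
  pull out 2: (2/25) = +1  (since 25 mod 8 = 1)
  pull out 2: (2/25) = +1  (since 25 mod 8 = 1)
  pull out 2: (2/25) = +1  (since 25 mod 8 = 1)
  reciprocity: (3/25) -> +(25/3)
  reduce: (1/3)
  (1/3) = 1
Product of signs = 1
(249/523) = 1

1


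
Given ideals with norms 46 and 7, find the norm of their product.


N(IJ) = N(I) * N(J)
= 46 * 7
= 322

322


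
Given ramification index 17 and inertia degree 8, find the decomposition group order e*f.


|D_P| = e * f
= 17 * 8
= 136

136


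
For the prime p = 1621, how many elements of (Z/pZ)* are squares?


For prime p, the number of non-zero quadratic residues is (p-1)/2.
= (1621-1)/2
= 810

810


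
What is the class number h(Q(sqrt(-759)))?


K = Q(sqrt(-759)). d mod 4 = 1, so D = disc(K) = d = -759
h(K) equals the number of primitive reduced positive-definite forms (a, b, c) = a*x^2 + b*x*y + c*y^2 with b^2 - 4ac = D,
where reduced means |b| <= a <= c, with b >= 0 whenever |b| = a or a = c, and primitive means gcd(a, b, c) = 1.
Reduced forces 3a^2 <= |D| = 759, so 1 <= a <= 15; b must have the parity of D, and c = (b^2 - D)/(4a) must be an integer >= a.
Enumerate a = 1..15, b in [-a, a]:
  a=1: (1, 1, 190)  [1]
  a=2: (2, -1, 95), (2, 1, 95)  [2]
  a=3: (3, 3, 64)  [1]
  a=4: (4, -3, 48), (4, 3, 48)  [2]
  a=5: (5, -1, 38), (5, 1, 38)  [2]
  a=6: (6, -3, 32), (6, 3, 32)  [2]
  a=7: (7, -5, 28), (7, 5, 28)  [2]
  a=8: (8, -3, 24), (8, 3, 24)  [2]
  a=9: none
  a=10: (10, -9, 21), (10, -1, 19), (10, 1, 19), (10, 9, 21)  [4]
  a=11: (11, 11, 20)  [1]
  a=12: (12, -3, 16), (12, 3, 16)  [2]
  a=13: none
  a=14: (14, -9, 15), (14, 5, 14), (14, 9, 15)  [3]
  a=15: none
Total reduced forms: 1 + 2 + 1 + 2 + 2 + 2 + 2 + 2 + 4 + 1 + 2 + 3 = 24
h = 24

24


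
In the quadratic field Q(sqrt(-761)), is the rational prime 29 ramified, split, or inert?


K = Q(sqrt(-761)). Since d mod 4 = 3, disc(K) = -3044.
Check p | disc: -3044 mod 29 = 1.
p does not divide disc. Compute Legendre symbol (d/p):
22^((29-1)/2) mod 29 = 1
(d/p) = 1, so p splits: (p) = P*P' with e=1, f=1, g=2.
Therefore p is split.

split


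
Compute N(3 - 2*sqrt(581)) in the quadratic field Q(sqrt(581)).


N(a + b*sqrt(d)) = a^2 - d*b^2
= (3)^2 - (581)*(-2)^2
= 9 - 2324
= -2315

-2315


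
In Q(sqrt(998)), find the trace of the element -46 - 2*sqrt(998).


Tr(a + b*sqrt(d)) = (a + b*sqrt(d)) + (a - b*sqrt(d)) = 2a
= 2 * (-46)
= -92

-92


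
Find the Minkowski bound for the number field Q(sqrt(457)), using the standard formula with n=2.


d = 457, d mod 4 = 1, so disc(K) = d = 457; |disc(K)| = 457
Real quadratic field, so n = 2, s = r2 = 0, r1 = 2
M = (n!/n^n) * (4/pi)^s * sqrt(|disc(K)|) = (2!/2^2) * (4/pi)^0 * sqrt(457)
= 0.5 * 1.000000 * 21.377558
= 10.6888

10.6888


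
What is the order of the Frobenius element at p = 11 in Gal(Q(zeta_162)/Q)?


The Frobenius at p in Gal(Q(zeta_n)/Q) = (Z/nZ)* is the class of p, so its order is ord_162(11), the smallest k >= 1 with 11^k = 1 mod 162.
n = 162 = 2 * 3^4, phi(162) = 54; the order divides phi(n).
Divisors of 54: 1, 2, 3, 6, 9, 18, 27, 54
Repeated squaring mod 162: 11^1 = 11, 11^2 = 121, 11^4 = 61, 11^8 = 157, 11^16 = 25, 11^32 = 139
Test divisors in increasing order:
  k=1: 11^1 = 11 mod 162
  k=2: 11^2 = 121 mod 162
  k=3: 11^3 = 121 * 11 = 35 mod 162
  k=6: 11^6 = 61 * 121 = 91 mod 162
  k=9: 11^9 = 157 * 11 = 107 mod 162
  k=18: 11^18 = 25 * 121 = 109 mod 162
  k=27: 11^27 = 25 * 157 * 121 * 11 = 161 mod 162
  k=54: 11^54 = 139 * 25 * 61 * 121 = 1 mod 162  <- first divisor giving 1
Order = 54

54


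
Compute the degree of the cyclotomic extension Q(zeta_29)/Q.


The degree equals Euler's totient phi(29).
29 = 29
phi(29) = 28

28


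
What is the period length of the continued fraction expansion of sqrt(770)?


Run the CF algorithm for sqrt(770).
a_0 = floor(sqrt(770)) = 27; set m_0=0, q_0=1.
Recurrence: m' = q*a - m,  q' = (d - m'^2)/q,  a' = floor((a_0 + m')/q').
  step 1: m=27, q=41, a=1
  step 2: m=14, q=14, a=2
  step 3: m=14, q=41, a=1
  step 4: m=27, q=1, a=54
a_4 = 2*a_0 = 54, so the period closes here.
sqrt(770) = [27; 1, 2, 1, 54]
Period length = 4

4


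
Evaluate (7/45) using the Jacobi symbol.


Compute (7/45) via quadratic reciprocity:
  reciprocity: (7/45) -> +(45/7)
  reduce: (3/7)
  reciprocity: (3/7) -> -(7/3)
  reduce: (1/3)
  (1/3) = 1
Product of signs = -1

-1


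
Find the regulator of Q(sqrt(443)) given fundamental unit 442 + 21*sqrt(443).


epsilon = 442 + 21*sqrt(443)
= 883.9989
R = ln(883.9989)
= 6.7845

6.7845


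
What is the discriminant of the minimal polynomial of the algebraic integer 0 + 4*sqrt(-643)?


The element 0 + 4*sqrt(-643) has minimal polynomial:
x^2 + 0*x + 10288
Discriminant = (0)^2 - 4*(10288)
= 0 - 41152
= -41152

-41152


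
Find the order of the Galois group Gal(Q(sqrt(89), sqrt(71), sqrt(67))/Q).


The 3 square roots of distinct primes are multiplicatively independent over Q,
so [K:Q] = 2^3 and Gal(K/Q) is isomorphic to (Z/2Z)^3.
|Gal| = 2^3 = 8

8


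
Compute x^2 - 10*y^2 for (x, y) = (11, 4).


x^2 - d*y^2
= 11^2 - 10*4^2
= 121 - 160
= -39

-39


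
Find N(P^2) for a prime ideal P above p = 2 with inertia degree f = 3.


N(P^a) = p^(a*f)
= 2^(2*3)
= 2^6
= 64

64


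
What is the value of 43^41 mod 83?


p = 83 is prime and the exponent is (p-1)/2 = 41, so by Euler's criterion 43^41 = (43/83) = +1 or -1 mod 83.
Compute by square-and-multiply:
  41 = 32 + 8 + 1 (binary 101001)
  Repeated squaring mod 83: 43^1 = 43, 43^2 = 23, 43^4 = 31, 43^8 = 48, 43^16 = 63, 43^32 = 68
  43^41 = 43^32 * 43^8 * 43^1 = 68 * 48 * 43 mod 83
    68 * 48 = 3264 = 27 mod 83
    27 * 43 = 1161 = 82 mod 83
  43^41 = 82 mod 83
Result 82 = p - 1 = -1 mod 83: 43 is a quadratic non-residue mod 83. As a residue in [0, p-1] the value is 82.
43^41 mod 83 = 82

82


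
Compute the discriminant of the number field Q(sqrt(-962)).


For K = Q(sqrt(d)) with d squarefree: disc(K) = d if d = 1 mod 4, and disc(K) = 4d if d = 2 or 3 mod 4.
Here d = -962, and d mod 4 = 2.
d = 2 mod 4, not 1 (O_K = Z[sqrt(d)]), so disc(K) = 4d = 4 * (-962) = -3848

-3848


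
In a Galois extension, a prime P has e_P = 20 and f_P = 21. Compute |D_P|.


|D_P| = e * f
= 20 * 21
= 420

420


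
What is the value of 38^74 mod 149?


p = 149 is prime and the exponent is (p-1)/2 = 74, so by Euler's criterion 38^74 = (38/149) = +1 or -1 mod 149.
Compute by square-and-multiply:
  74 = 64 + 8 + 2 (binary 1001010)
  Repeated squaring mod 149: 38^1 = 38, 38^2 = 103, 38^4 = 30, 38^8 = 6, 38^16 = 36, 38^32 = 104, 38^64 = 88
  38^74 = 38^64 * 38^8 * 38^2 = 88 * 6 * 103 mod 149
    88 * 6 = 528 = 81 mod 149
    81 * 103 = 8343 = 148 mod 149
  38^74 = 148 mod 149
Result 148 = p - 1 = -1 mod 149: 38 is a quadratic non-residue mod 149. As a residue in [0, p-1] the value is 148.
38^74 mod 149 = 148

148


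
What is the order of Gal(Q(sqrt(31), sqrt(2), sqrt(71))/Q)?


The 3 square roots of distinct primes are multiplicatively independent over Q,
so [K:Q] = 2^3 and Gal(K/Q) is isomorphic to (Z/2Z)^3.
|Gal| = 2^3 = 8

8


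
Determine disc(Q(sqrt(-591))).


For K = Q(sqrt(d)) with d squarefree: disc(K) = d if d = 1 mod 4, and disc(K) = 4d if d = 2 or 3 mod 4.
Here d = -591, and d mod 4 = 1.
d = 1 mod 4 (O_K = Z[(1+sqrt(d))/2]), so disc(K) = d = -591

-591


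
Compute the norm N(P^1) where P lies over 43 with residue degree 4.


N(P^a) = p^(a*f)
= 43^(1*4)
= 43^4
= 3418801

3418801


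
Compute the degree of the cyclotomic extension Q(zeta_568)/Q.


The degree equals Euler's totient phi(568).
568 = 2^3 * 71
phi(568) = 280

280


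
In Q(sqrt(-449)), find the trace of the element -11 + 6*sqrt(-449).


Tr(a + b*sqrt(d)) = (a + b*sqrt(d)) + (a - b*sqrt(d)) = 2a
= 2 * (-11)
= -22

-22


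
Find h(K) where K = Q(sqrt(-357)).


K = Q(sqrt(-357)). d mod 4 = 3, so D = disc(K) = 4d = -1428
h(K) equals the number of primitive reduced positive-definite forms (a, b, c) = a*x^2 + b*x*y + c*y^2 with b^2 - 4ac = D,
where reduced means |b| <= a <= c, with b >= 0 whenever |b| = a or a = c, and primitive means gcd(a, b, c) = 1.
Reduced forces 3a^2 <= |D| = 1428, so 1 <= a <= 21; b must have the parity of D, and c = (b^2 - D)/(4a) must be an integer >= a.
Enumerate a = 1..21, b in [-a, a]:
  a=1: (1, 0, 357)  [1]
  a=2: (2, 2, 179)  [1]
  a=3: (3, 0, 119)  [1]
  a=4..5: none
  a=6: (6, 6, 61)  [1]
  a=7: (7, 0, 51)  [1]
  a=8..13: none
  a=14: (14, 14, 29)  [1]
  a=15..16: none
  a=17: (17, 0, 21)  [1]
  a=18: none
  a=19: (19, 4, 19)  [1]
  a=20..21: none
Total reduced forms: 1 + 1 + 1 + 1 + 1 + 1 + 1 + 1 = 8
h = 8

8


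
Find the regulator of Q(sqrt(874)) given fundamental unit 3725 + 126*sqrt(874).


epsilon = 3725 + 126*sqrt(874)
= 7449.9999
R = ln(7449.9999)
= 8.9160

8.9160


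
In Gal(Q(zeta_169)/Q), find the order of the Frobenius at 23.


The Frobenius at p in Gal(Q(zeta_n)/Q) = (Z/nZ)* is the class of p, so its order is ord_169(23), the smallest k >= 1 with 23^k = 1 mod 169.
n = 169 = 13^2, phi(169) = 156; the order divides phi(n).
Divisors of 156: 1, 2, 3, 4, 6, 12, 13, 26, 39, 52, 78, 156
Repeated squaring mod 169: 23^1 = 23, 23^2 = 22, 23^4 = 146, 23^8 = 22, 23^16 = 146, 23^32 = 22, 23^64 = 146, 23^128 = 22
Test divisors in increasing order:
  k=1: 23^1 = 23 mod 169
  k=2: 23^2 = 22 mod 169
  k=3: 23^3 = 22 * 23 = 168 mod 169
  k=4: 23^4 = 146 mod 169
  k=6: 23^6 = 146 * 22 = 1 mod 169  <- first divisor giving 1
Order = 6

6


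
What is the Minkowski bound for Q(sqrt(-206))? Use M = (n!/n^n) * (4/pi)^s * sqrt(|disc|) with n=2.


d = -206, d mod 4 = 2, so disc(K) = 4d = -824; |disc(K)| = 824
Imaginary quadratic field, so n = 2, s = r2 = 1, r1 = 0
M = (n!/n^n) * (4/pi)^s * sqrt(|disc(K)|) = (2!/2^2) * (4/pi)^1 * sqrt(824)
= 0.5 * 1.273240 * 28.705400
= 18.2744

18.2744


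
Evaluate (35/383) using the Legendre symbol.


p = 383 is prime, so compute (35/383) with the reciprocity algorithm (Jacobi-symbol steps: pull out 2s via (2/n), flip via reciprocity, reduce):
  reciprocity: (35/383) -> -(383/35)
  reduce: (33/35)
  reciprocity: (33/35) -> +(35/33)
  reduce: (2/33)
  pull out 2: (2/33) = +1  (since 33 mod 8 = 1)
  (1/33) = 1
Product of signs = -1
(35/383) = -1

-1


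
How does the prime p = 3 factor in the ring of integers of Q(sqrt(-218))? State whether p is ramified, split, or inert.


K = Q(sqrt(-218)). Since d mod 4 = 2, disc(K) = -872.
Check p | disc: -872 mod 3 = 1.
p does not divide disc. Compute Legendre symbol (d/p):
1^((3-1)/2) mod 3 = 1
(d/p) = 1, so p splits: (p) = P*P' with e=1, f=1, g=2.
Therefore p is split.

split


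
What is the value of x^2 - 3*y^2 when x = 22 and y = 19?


x^2 - d*y^2
= 22^2 - 3*19^2
= 484 - 1083
= -599

-599


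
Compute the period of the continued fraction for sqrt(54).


Run the CF algorithm for sqrt(54).
a_0 = floor(sqrt(54)) = 7; set m_0=0, q_0=1.
Recurrence: m' = q*a - m,  q' = (d - m'^2)/q,  a' = floor((a_0 + m')/q').
  step 1: m=7, q=5, a=2
  step 2: m=3, q=9, a=1
  step 3: m=6, q=2, a=6
  step 4: m=6, q=9, a=1
  step 5: m=3, q=5, a=2
  step 6: m=7, q=1, a=14
a_6 = 2*a_0 = 14, so the period closes here.
sqrt(54) = [7; 2, 1, 6, 1, 2, 14]
Period length = 6

6


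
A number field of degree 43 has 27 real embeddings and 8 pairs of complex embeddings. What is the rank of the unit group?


By Dirichlet's unit theorem:
rank = r1 + r2 - 1
= 27 + 8 - 1
= 34

34


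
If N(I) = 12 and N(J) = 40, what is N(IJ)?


N(IJ) = N(I) * N(J)
= 12 * 40
= 480

480


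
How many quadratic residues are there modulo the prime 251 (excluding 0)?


For prime p, the number of non-zero quadratic residues is (p-1)/2.
= (251-1)/2
= 125

125


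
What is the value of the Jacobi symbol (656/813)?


Compute (656/813) via quadratic reciprocity:
  pull out 2: (2/813) = -1  (since 813 mod 8 = 5)
  pull out 2: (2/813) = -1  (since 813 mod 8 = 5)
  pull out 2: (2/813) = -1  (since 813 mod 8 = 5)
  pull out 2: (2/813) = -1  (since 813 mod 8 = 5)
  reciprocity: (41/813) -> +(813/41)
  reduce: (34/41)
  pull out 2: (2/41) = +1  (since 41 mod 8 = 1)
  reciprocity: (17/41) -> +(41/17)
  reduce: (7/17)
  reciprocity: (7/17) -> +(17/7)
  reduce: (3/7)
  reciprocity: (3/7) -> -(7/3)
  reduce: (1/3)
  (1/3) = 1
Product of signs = -1

-1


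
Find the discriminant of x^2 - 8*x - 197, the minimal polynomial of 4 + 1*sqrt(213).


The element 4 + 1*sqrt(213) has minimal polynomial:
x^2 - 8*x - 197
Discriminant = (-8)^2 - 4*(-197)
= 64 + 788
= 852

852


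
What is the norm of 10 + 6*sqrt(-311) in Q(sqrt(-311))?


N(a + b*sqrt(d)) = a^2 - d*b^2
= (10)^2 - (-311)*(6)^2
= 100 + 11196
= 11296

11296


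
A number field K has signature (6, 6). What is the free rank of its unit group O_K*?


By Dirichlet's unit theorem:
rank = r1 + r2 - 1
= 6 + 6 - 1
= 11

11


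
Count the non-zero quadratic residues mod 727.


For prime p, the number of non-zero quadratic residues is (p-1)/2.
= (727-1)/2
= 363

363


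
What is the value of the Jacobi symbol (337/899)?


Compute (337/899) via quadratic reciprocity:
  reciprocity: (337/899) -> +(899/337)
  reduce: (225/337)
  reciprocity: (225/337) -> +(337/225)
  reduce: (112/225)
  pull out 2: (2/225) = +1  (since 225 mod 8 = 1)
  pull out 2: (2/225) = +1  (since 225 mod 8 = 1)
  pull out 2: (2/225) = +1  (since 225 mod 8 = 1)
  pull out 2: (2/225) = +1  (since 225 mod 8 = 1)
  reciprocity: (7/225) -> +(225/7)
  reduce: (1/7)
  (1/7) = 1
Product of signs = 1

1


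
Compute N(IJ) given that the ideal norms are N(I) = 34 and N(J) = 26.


N(IJ) = N(I) * N(J)
= 34 * 26
= 884

884


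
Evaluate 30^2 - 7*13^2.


x^2 - d*y^2
= 30^2 - 7*13^2
= 900 - 1183
= -283

-283


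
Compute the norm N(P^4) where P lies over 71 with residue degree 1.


N(P^a) = p^(a*f)
= 71^(4*1)
= 71^4
= 25411681

25411681


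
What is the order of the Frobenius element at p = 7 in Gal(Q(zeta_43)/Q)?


The Frobenius at p in Gal(Q(zeta_n)/Q) = (Z/nZ)* is the class of p, so its order is ord_43(7), the smallest k >= 1 with 7^k = 1 mod 43.
n = 43 = 43, phi(43) = 42; the order divides phi(n).
Divisors of 42: 1, 2, 3, 6, 7, 14, 21, 42
Repeated squaring mod 43: 7^1 = 7, 7^2 = 6, 7^4 = 36, 7^8 = 6, 7^16 = 36, 7^32 = 6
Test divisors in increasing order:
  k=1: 7^1 = 7 mod 43
  k=2: 7^2 = 6 mod 43
  k=3: 7^3 = 6 * 7 = 42 mod 43
  k=6: 7^6 = 36 * 6 = 1 mod 43  <- first divisor giving 1
Order = 6

6


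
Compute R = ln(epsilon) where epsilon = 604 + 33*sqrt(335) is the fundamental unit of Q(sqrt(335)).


epsilon = 604 + 33*sqrt(335)
= 1207.9992
R = ln(1207.9992)
= 7.0967

7.0967


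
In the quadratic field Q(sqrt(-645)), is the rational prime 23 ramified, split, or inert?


K = Q(sqrt(-645)). Since d mod 4 = 3, disc(K) = -2580.
Check p | disc: -2580 mod 23 = 19.
p does not divide disc. Compute Legendre symbol (d/p):
22^((23-1)/2) mod 23 = -1
(d/p) = -1, so p is inert: (p) stays prime with e=1, f=2, g=1.
Therefore p is inert.

inert


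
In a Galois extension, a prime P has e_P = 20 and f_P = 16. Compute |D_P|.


|D_P| = e * f
= 20 * 16
= 320

320


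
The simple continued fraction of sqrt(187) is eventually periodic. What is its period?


Run the CF algorithm for sqrt(187).
a_0 = floor(sqrt(187)) = 13; set m_0=0, q_0=1.
Recurrence: m' = q*a - m,  q' = (d - m'^2)/q,  a' = floor((a_0 + m')/q').
  step 1: m=13, q=18, a=1
  step 2: m=5, q=9, a=2
  step 3: m=13, q=2, a=13
  step 4: m=13, q=9, a=2
  step 5: m=5, q=18, a=1
  step 6: m=13, q=1, a=26
a_6 = 2*a_0 = 26, so the period closes here.
sqrt(187) = [13; 1, 2, 13, 2, 1, 26]
Period length = 6

6


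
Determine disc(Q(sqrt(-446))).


For K = Q(sqrt(d)) with d squarefree: disc(K) = d if d = 1 mod 4, and disc(K) = 4d if d = 2 or 3 mod 4.
Here d = -446, and d mod 4 = 2.
d = 2 mod 4, not 1 (O_K = Z[sqrt(d)]), so disc(K) = 4d = 4 * (-446) = -1784

-1784


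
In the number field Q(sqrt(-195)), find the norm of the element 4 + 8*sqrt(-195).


N(a + b*sqrt(d)) = a^2 - d*b^2
= (4)^2 - (-195)*(8)^2
= 16 + 12480
= 12496

12496


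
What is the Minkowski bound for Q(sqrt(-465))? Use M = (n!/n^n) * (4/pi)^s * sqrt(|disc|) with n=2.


d = -465, d mod 4 = 3, so disc(K) = 4d = -1860; |disc(K)| = 1860
Imaginary quadratic field, so n = 2, s = r2 = 1, r1 = 0
M = (n!/n^n) * (4/pi)^s * sqrt(|disc(K)|) = (2!/2^2) * (4/pi)^1 * sqrt(1860)
= 0.5 * 1.273240 * 43.127717
= 27.4560

27.4560


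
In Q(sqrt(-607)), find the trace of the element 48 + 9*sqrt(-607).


Tr(a + b*sqrt(d)) = (a + b*sqrt(d)) + (a - b*sqrt(d)) = 2a
= 2 * (48)
= 96

96


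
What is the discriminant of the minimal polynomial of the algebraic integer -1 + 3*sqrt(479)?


The element -1 + 3*sqrt(479) has minimal polynomial:
x^2 + 2*x - 4310
Discriminant = (2)^2 - 4*(-4310)
= 4 + 17240
= 17244

17244


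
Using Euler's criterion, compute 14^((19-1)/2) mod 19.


p = 19 is prime and the exponent is (p-1)/2 = 9, so by Euler's criterion 14^9 = (14/19) = +1 or -1 mod 19.
Compute by square-and-multiply:
  9 = 8 + 1 (binary 1001)
  Repeated squaring mod 19: 14^1 = 14, 14^2 = 6, 14^4 = 17, 14^8 = 4
  14^9 = 14^8 * 14^1 = 4 * 14 mod 19
    4 * 14 = 56 = 18 mod 19
  14^9 = 18 mod 19
Result 18 = p - 1 = -1 mod 19: 14 is a quadratic non-residue mod 19. As a residue in [0, p-1] the value is 18.
14^9 mod 19 = 18

18
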